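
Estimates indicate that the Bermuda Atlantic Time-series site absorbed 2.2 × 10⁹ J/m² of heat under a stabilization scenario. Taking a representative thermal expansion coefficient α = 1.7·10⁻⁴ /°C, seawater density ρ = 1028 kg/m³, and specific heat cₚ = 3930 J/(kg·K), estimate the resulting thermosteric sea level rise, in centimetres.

9.3 cm

Δh = αQ/(ρcₚ) = 1.7×10⁻⁴ × 2.2×10⁹ / (1028 × 3930) ≈ 0.092573 m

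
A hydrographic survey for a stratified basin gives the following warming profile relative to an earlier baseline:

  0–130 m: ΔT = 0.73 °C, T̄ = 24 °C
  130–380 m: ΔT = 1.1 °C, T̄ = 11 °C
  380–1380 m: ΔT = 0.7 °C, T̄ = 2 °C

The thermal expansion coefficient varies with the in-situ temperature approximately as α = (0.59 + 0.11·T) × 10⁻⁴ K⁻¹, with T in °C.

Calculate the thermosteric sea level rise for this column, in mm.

137 mm of thermosteric rise

Layer 1: α = (0.59 + 0.11×24)×10⁻⁴ = 3.23×10⁻⁴ K⁻¹
Layer 2: α = (0.59 + 0.11×11)×10⁻⁴ = 1.8×10⁻⁴ K⁻¹
Layer 3: α = (0.59 + 0.11×2)×10⁻⁴ = 0.81×10⁻⁴ K⁻¹
Layer 1: 0.73 × 130 × 3.23×10⁻⁴ = 0.0306527 m
Layer 2: 1.1 × 1.8×10⁻⁴ × 250 = 0.04950 m
Layer 3: 0.7 × 0.81×10⁻⁴ × 1000 = 0.05670 m
Δh = 0.0306527 + 0.04950 + 0.05670 = 0.1368527 m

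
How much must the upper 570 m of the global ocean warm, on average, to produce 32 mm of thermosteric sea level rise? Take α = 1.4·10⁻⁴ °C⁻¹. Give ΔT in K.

ΔT = Δh/(αH) = 0.032 / (1.4×10⁻⁴ × 570) ≈ 0.4010 K

about 0.401 K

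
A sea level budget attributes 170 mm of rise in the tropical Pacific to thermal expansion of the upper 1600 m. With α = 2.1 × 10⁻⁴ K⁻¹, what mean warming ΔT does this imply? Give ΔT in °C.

ΔT = Δh/(αH) = 0.17 / (2.1×10⁻⁴ × 1600) ≈ 0.5060 °C

ΔT ≈ 0.506 °C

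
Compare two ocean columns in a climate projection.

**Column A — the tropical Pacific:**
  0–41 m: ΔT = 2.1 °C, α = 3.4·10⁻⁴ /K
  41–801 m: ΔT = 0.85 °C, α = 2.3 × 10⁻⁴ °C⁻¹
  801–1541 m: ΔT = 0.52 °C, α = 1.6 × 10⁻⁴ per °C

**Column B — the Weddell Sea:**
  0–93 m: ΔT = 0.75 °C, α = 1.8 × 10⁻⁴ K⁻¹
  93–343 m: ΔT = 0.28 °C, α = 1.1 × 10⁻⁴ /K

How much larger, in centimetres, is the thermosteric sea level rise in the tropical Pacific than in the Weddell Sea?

A 3.4×10⁻⁴ × 2.1 × 41 = 0.029274 m
A Layer 2: 2.3×10⁻⁴ × 0.85 × 760 = 0.14858 m
A Layer 3: 740 × 0.52 × 1.6×10⁻⁴ = 0.061568 m
A total: 0.239422 m
B Layer 1: 1.8×10⁻⁴ × 93 × 0.75 = 0.012555 m
B 93–343 m: 250 × 1.1×10⁻⁴ × 0.28 = 0.00770 m
B total: 0.020255 m
Difference: 0.239422 − 0.020255 = 0.219167 m

21.9 cm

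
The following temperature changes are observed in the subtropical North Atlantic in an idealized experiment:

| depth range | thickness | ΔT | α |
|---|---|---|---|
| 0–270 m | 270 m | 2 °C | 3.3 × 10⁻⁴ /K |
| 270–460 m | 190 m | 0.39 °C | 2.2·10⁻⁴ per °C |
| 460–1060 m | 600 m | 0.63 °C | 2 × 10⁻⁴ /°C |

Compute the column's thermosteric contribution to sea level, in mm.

270 mm of thermosteric rise

Layer 1: 270 × 2 × 3.3×10⁻⁴ = 0.17820 m
Layer 2: 0.39 × 2.2×10⁻⁴ × 190 = 0.016302 m
Layer 3: 600 × 2×10⁻⁴ × 0.63 = 0.07560 m
Δh = 0.17820 + 0.016302 + 0.07560 = 0.270102 m ≈ 270 mm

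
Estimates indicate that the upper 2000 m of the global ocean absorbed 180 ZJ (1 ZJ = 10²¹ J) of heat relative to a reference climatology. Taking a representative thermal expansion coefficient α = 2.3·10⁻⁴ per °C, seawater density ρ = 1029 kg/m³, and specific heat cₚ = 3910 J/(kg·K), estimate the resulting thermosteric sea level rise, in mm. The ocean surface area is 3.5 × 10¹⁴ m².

Per unit area: Q = 180×10²¹ / (3.5×10¹⁴) ≈ 5.143×10⁸ J/m²
Δh = αQ/(ρcₚ) = 2.3×10⁻⁴ × 5.143×10⁸ / (1029 × 3910) ≈ 0.02940 m

29 mm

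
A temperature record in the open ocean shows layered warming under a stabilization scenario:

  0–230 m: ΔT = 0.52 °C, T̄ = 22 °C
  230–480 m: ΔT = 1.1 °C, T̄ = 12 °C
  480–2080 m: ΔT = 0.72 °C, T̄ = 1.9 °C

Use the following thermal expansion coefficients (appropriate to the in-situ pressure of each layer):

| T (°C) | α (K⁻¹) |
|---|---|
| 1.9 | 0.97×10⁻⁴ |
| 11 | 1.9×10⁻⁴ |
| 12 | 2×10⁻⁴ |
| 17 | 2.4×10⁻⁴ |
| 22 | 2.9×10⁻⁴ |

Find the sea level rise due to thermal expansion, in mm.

Layer 1 at 22 °C → α = 2.9×10⁻⁴ K⁻¹
Layer 2 at 12 °C → α = 2×10⁻⁴ K⁻¹
Layer 3 at 1.9 °C → α = 0.97×10⁻⁴ K⁻¹
0–230 m: 2.9×10⁻⁴ × 0.52 × 230 = 0.034684 m
250 × 2×10⁻⁴ × 1.1 = 0.05500 m
480–2080 m: 1600 × 0.97×10⁻⁴ × 0.72 = 0.111744 m
Δh = 0.034684 + 0.05500 + 0.111744 = 0.201428 m

201 mm of thermosteric rise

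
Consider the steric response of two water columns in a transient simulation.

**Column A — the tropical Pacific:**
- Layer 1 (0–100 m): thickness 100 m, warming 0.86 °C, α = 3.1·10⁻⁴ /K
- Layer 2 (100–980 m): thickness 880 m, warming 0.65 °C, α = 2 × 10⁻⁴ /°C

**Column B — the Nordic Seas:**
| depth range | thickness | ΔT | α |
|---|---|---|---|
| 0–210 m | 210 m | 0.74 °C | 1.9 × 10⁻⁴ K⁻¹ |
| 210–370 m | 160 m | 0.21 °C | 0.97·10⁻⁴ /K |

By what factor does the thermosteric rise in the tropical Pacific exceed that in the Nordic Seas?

a factor of 4.3

A 3.1×10⁻⁴ × 0.86 × 100 = 0.02666 m
A Layer 2: 0.65 × 880 × 2×10⁻⁴ = 0.11440 m
A total: 0.14106 m
B Layer 1: 0.74 × 210 × 1.9×10⁻⁴ = 0.029526 m
B Layer 2: 0.97×10⁻⁴ × 0.21 × 160 = 0.0032592 m
B total: 0.0327852 m
Ratio: 0.14106 / 0.0327852 ≈ 4.303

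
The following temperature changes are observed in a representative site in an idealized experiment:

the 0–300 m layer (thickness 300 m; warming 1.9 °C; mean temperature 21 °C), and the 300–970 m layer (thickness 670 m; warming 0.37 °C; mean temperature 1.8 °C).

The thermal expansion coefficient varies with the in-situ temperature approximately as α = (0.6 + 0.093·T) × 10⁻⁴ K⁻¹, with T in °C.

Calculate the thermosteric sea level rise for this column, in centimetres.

Layer 1: α = (0.6 + 0.093×21)×10⁻⁴ = 2.553×10⁻⁴ K⁻¹
Layer 2: α = (0.6 + 0.093×1.8)×10⁻⁴ = 0.7674×10⁻⁴ K⁻¹
300 × 1.9 × 2.553×10⁻⁴ = 0.145521 m
Layer 2: 670 × 0.7674×10⁻⁴ × 0.37 = 0.019023846 m
Δh = 0.145521 + 0.019023846 = 0.164544846 m ≈ 16.5 cm

16.5 cm of thermosteric rise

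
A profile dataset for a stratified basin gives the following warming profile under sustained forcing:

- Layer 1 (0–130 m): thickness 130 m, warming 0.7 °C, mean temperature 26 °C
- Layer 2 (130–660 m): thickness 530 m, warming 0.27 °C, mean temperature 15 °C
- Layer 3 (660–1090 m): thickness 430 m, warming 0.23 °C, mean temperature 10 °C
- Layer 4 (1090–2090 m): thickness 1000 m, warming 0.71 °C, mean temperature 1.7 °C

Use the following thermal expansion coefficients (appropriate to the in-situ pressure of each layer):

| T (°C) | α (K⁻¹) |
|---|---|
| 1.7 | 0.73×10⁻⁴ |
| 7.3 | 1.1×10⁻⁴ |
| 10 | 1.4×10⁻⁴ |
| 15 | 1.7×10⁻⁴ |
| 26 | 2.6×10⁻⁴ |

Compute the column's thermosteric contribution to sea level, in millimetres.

114 mm

Layer 1 at 26 °C → α = 2.6×10⁻⁴ K⁻¹
Layer 2 at 15 °C → α = 1.7×10⁻⁴ K⁻¹
Layer 3 at 10 °C → α = 1.4×10⁻⁴ K⁻¹
Layer 4 at 1.7 °C → α = 0.73×10⁻⁴ K⁻¹
2.6×10⁻⁴ × 0.7 × 130 = 0.02366 m
130–660 m: 0.27 × 530 × 1.7×10⁻⁴ = 0.024327 m
1.4×10⁻⁴ × 430 × 0.23 = 0.013846 m
1000 × 0.71 × 0.73×10⁻⁴ = 0.05183 m
Δh = 0.02366 + 0.024327 + 0.013846 + 0.05183 = 0.113663 m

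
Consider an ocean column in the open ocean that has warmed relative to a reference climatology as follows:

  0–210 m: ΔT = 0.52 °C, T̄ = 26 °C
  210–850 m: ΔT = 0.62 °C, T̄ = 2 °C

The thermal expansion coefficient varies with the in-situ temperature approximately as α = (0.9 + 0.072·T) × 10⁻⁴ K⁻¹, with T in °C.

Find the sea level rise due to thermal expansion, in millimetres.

Layer 1: α = (0.9 + 0.072×26)×10⁻⁴ = 2.772×10⁻⁴ K⁻¹
Layer 2: α = (0.9 + 0.072×2)×10⁻⁴ = 1.044×10⁻⁴ K⁻¹
Layer 1: 210 × 2.772×10⁻⁴ × 0.52 = 0.03027024 m
Layer 2: 640 × 0.62 × 1.044×10⁻⁴ = 0.04142592 m
Δh = 0.03027024 + 0.04142592 = 0.07169616 m

Δh ≈ 72 mm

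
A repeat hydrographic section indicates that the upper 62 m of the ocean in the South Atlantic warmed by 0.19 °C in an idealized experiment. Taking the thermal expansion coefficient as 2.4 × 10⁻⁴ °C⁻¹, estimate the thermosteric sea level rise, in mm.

Δh = αΔT·H = 2.4×10⁻⁴ × 0.19 × 62 = 0.0028272 m

Δh = 2.83 mm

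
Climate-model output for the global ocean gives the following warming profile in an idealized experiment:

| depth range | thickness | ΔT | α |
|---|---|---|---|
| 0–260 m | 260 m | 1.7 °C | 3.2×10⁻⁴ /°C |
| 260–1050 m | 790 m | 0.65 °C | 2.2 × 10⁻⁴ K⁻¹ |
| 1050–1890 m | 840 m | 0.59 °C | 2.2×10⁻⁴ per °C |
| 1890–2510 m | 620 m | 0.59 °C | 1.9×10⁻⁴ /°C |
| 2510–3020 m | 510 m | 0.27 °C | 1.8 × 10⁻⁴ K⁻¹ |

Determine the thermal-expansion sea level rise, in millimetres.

460 mm of thermosteric rise

0–260 m: 1.7 × 260 × 3.2×10⁻⁴ = 0.14144 m
Layer 2: 2.2×10⁻⁴ × 790 × 0.65 = 0.11297 m
Layer 3: 0.59 × 840 × 2.2×10⁻⁴ = 0.109032 m
1890–2510 m: 0.59 × 620 × 1.9×10⁻⁴ = 0.069502 m
2510–3020 m: 510 × 0.27 × 1.8×10⁻⁴ = 0.024786 m
Δh = 0.14144 + 0.11297 + 0.109032 + 0.069502 + 0.024786 = 0.45773 m ≈ 460 mm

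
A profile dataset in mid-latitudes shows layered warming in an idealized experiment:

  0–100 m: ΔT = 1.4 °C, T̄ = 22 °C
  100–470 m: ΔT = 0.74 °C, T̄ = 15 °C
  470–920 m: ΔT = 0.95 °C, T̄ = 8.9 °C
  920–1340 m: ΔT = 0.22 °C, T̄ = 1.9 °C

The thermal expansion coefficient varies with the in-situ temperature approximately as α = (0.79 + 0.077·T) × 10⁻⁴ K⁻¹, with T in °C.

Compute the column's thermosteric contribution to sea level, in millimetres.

about 160 mm

Layer 1: α = (0.79 + 0.077×22)×10⁻⁴ = 2.484×10⁻⁴ K⁻¹
Layer 2: α = (0.79 + 0.077×15)×10⁻⁴ = 1.945×10⁻⁴ K⁻¹
Layer 3: α = (0.79 + 0.077×8.9)×10⁻⁴ = 1.4753×10⁻⁴ K⁻¹
Layer 4: α = (0.79 + 0.077×1.9)×10⁻⁴ = 0.9363×10⁻⁴ K⁻¹
Layer 1: 2.484×10⁻⁴ × 1.4 × 100 = 0.034776 m
0.74 × 370 × 1.945×10⁻⁴ = 0.0532541 m
470–920 m: 1.4753×10⁻⁴ × 450 × 0.95 = 0.063069075 m
0.22 × 0.9363×10⁻⁴ × 420 = 0.008651412 m
Δh = 0.034776 + 0.0532541 + 0.063069075 + 0.008651412 = 0.159750587 m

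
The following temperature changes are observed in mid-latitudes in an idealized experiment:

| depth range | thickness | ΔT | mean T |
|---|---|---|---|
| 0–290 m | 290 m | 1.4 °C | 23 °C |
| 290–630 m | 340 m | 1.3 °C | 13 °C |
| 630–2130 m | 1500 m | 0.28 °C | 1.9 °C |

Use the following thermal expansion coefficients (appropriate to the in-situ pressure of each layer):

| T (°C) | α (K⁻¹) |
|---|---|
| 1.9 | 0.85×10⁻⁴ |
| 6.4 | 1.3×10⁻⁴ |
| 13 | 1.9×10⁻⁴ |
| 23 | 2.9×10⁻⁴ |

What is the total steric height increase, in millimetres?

Layer 1 at 23 °C → α = 2.9×10⁻⁴ K⁻¹
Layer 2 at 13 °C → α = 1.9×10⁻⁴ K⁻¹
Layer 3 at 1.9 °C → α = 0.85×10⁻⁴ K⁻¹
1.4 × 290 × 2.9×10⁻⁴ = 0.11774 m
Layer 2: 1.3 × 1.9×10⁻⁴ × 340 = 0.08398 m
630–2130 m: 0.28 × 0.85×10⁻⁴ × 1500 = 0.03570 m
Δh = 0.11774 + 0.08398 + 0.03570 = 0.23742 m

Δh = 237 mm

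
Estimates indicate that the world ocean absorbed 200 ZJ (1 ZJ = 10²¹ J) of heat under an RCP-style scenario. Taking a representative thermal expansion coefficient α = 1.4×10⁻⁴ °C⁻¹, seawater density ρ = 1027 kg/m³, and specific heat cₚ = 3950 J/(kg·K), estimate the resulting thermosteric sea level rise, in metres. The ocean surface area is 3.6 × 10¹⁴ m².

Per unit area: Q = 200×10²¹ / (3.6×10¹⁴) ≈ 5.556×10⁸ J/m²
Δh = αQ/(ρcₚ) = 1.4×10⁻⁴ × 5.556×10⁸ / (1027 × 3950) ≈ 0.019174 m

0.0192 m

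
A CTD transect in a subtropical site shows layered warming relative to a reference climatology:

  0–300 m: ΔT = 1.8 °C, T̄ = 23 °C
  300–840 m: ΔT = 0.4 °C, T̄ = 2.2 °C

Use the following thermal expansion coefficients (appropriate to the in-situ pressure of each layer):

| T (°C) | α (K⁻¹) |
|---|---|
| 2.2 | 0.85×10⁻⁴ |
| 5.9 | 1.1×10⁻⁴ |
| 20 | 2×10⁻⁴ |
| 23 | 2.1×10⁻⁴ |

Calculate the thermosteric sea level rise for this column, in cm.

Layer 1 at 23 °C → α = 2.1×10⁻⁴ K⁻¹
Layer 2 at 2.2 °C → α = 0.85×10⁻⁴ K⁻¹
Layer 1: 2.1×10⁻⁴ × 1.8 × 300 = 0.11340 m
Layer 2: 540 × 0.85×10⁻⁴ × 0.4 = 0.01836 m
Δh = 0.11340 + 0.01836 = 0.13176 m ≈ 13.2 cm

13.2 cm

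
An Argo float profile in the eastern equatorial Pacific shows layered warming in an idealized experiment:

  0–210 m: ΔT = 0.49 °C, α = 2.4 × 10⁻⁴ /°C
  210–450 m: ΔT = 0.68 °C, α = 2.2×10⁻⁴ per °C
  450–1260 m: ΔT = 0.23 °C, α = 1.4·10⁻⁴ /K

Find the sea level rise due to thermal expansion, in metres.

0.0867 m

0–210 m: 0.49 × 210 × 2.4×10⁻⁴ = 0.024696 m
210–450 m: 0.68 × 240 × 2.2×10⁻⁴ = 0.035904 m
450–1260 m: 1.4×10⁻⁴ × 0.23 × 810 = 0.026082 m
Δh = 0.024696 + 0.035904 + 0.026082 = 0.086682 m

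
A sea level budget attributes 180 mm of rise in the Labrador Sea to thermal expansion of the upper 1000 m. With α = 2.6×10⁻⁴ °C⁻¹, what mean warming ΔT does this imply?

ΔT = Δh/(αH) = 0.18 / (2.6×10⁻⁴ × 1000) ≈ 0.6923 °C

about 0.692 °C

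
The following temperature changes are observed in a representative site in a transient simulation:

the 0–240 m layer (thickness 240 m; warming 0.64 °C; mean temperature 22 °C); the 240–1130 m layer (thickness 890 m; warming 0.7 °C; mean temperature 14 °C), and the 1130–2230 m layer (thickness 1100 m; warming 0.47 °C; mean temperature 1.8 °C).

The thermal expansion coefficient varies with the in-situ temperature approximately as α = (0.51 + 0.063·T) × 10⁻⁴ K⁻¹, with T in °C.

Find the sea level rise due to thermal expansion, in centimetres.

Layer 1: α = (0.51 + 0.063×22)×10⁻⁴ = 1.896×10⁻⁴ K⁻¹
Layer 2: α = (0.51 + 0.063×14)×10⁻⁴ = 1.392×10⁻⁴ K⁻¹
Layer 3: α = (0.51 + 0.063×1.8)×10⁻⁴ = 0.6234×10⁻⁴ K⁻¹
0–240 m: 1.896×10⁻⁴ × 240 × 0.64 = 0.02912256 m
Layer 2: 1.392×10⁻⁴ × 890 × 0.7 = 0.0867216 m
0.6234×10⁻⁴ × 0.47 × 1100 = 0.03222978 m
Δh = 0.02912256 + 0.0867216 + 0.03222978 = 0.14807394 m ≈ 15 cm

15 cm of thermosteric rise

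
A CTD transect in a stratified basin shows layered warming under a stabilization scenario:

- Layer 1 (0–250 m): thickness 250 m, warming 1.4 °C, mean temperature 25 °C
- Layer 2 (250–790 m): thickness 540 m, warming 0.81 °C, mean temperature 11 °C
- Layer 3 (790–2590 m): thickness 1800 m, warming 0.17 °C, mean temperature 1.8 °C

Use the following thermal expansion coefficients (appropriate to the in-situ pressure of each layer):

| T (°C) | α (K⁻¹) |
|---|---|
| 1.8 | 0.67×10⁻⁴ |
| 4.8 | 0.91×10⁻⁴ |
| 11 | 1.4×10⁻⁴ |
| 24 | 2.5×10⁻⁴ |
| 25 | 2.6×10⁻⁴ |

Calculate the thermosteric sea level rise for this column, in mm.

Layer 1 at 25 °C → α = 2.6×10⁻⁴ K⁻¹
Layer 2 at 11 °C → α = 1.4×10⁻⁴ K⁻¹
Layer 3 at 1.8 °C → α = 0.67×10⁻⁴ K⁻¹
Layer 1: 1.4 × 250 × 2.6×10⁻⁴ = 0.09100 m
250–790 m: 540 × 1.4×10⁻⁴ × 0.81 = 0.061236 m
0.17 × 0.67×10⁻⁴ × 1800 = 0.020502 m
Δh = 0.09100 + 0.061236 + 0.020502 = 0.172738 m

Δh = 173 mm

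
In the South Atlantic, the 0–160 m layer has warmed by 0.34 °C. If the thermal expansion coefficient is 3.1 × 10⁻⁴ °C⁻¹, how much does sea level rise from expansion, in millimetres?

Δh = αΔT·H = 3.1×10⁻⁴ × 0.34 × 160 = 0.016864 m

Δh = 16.9 mm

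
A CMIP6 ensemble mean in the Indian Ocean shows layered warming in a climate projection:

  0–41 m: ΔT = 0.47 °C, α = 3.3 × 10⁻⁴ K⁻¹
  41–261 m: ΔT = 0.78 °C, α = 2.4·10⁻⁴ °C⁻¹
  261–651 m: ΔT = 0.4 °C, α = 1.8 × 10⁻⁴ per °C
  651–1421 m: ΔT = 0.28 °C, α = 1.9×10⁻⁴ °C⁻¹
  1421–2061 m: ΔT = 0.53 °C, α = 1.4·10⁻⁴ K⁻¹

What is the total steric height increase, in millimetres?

Layer 1: 41 × 0.47 × 3.3×10⁻⁴ = 0.0063591 m
41–261 m: 2.4×10⁻⁴ × 0.78 × 220 = 0.041184 m
1.8×10⁻⁴ × 390 × 0.4 = 0.02808 m
651–1421 m: 0.28 × 1.9×10⁻⁴ × 770 = 0.040964 m
Layer 5: 0.53 × 640 × 1.4×10⁻⁴ = 0.047488 m
Δh = 0.0063591 + 0.041184 + 0.02808 + 0.040964 + 0.047488 = 0.1640751 m

about 164 mm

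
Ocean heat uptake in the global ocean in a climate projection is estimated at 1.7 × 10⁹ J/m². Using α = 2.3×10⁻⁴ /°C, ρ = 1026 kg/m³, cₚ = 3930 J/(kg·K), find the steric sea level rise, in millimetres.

Δh ≈ 97.0 mm

Δh = αQ/(ρcₚ) = 2.3×10⁻⁴ × 1.7×10⁹ / (1026 × 3930) ≈ 0.09697 m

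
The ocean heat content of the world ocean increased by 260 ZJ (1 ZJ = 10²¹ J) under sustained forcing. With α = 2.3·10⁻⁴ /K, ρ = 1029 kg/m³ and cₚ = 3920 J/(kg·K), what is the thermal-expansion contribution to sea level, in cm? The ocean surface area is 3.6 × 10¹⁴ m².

Per unit area: Q = 260×10²¹ / (3.6×10¹⁴) ≈ 7.222×10⁸ J/m²
Δh = αQ/(ρcₚ) = 2.3×10⁻⁴ × 7.222×10⁸ / (1029 × 3920) ≈ 0.04118 m

Δh ≈ 4.12 cm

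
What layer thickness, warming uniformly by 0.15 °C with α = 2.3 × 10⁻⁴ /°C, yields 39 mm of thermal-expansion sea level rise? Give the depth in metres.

about 1130 m

H = Δh/(αΔT) = 0.039 / (2.3×10⁻⁴ × 0.15) ≈ 1130 m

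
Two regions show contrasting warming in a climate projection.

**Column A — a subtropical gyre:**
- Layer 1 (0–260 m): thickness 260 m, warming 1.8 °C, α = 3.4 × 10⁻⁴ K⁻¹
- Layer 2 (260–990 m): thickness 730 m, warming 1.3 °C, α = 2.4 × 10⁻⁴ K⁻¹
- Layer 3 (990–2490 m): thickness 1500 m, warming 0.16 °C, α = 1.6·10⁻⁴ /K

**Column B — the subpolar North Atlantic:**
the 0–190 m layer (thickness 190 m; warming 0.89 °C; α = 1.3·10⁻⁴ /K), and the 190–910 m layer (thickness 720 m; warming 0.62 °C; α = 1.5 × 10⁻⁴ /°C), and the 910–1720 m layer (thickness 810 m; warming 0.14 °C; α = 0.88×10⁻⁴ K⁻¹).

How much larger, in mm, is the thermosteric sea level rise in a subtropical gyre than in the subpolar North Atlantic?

330 mm larger

A Layer 1: 3.4×10⁻⁴ × 260 × 1.8 = 0.15912 m
A Layer 2: 1.3 × 2.4×10⁻⁴ × 730 = 0.22776 m
A Layer 3: 1500 × 0.16 × 1.6×10⁻⁴ = 0.03840 m
A total: 0.42528 m
B 0–190 m: 1.3×10⁻⁴ × 0.89 × 190 = 0.021983 m
B 720 × 1.5×10⁻⁴ × 0.62 = 0.06696 m
B 910–1720 m: 0.14 × 0.88×10⁻⁴ × 810 = 0.0099792 m
B total: 0.0989222 m
Difference: 0.42528 − 0.0989222 = 0.3263578 m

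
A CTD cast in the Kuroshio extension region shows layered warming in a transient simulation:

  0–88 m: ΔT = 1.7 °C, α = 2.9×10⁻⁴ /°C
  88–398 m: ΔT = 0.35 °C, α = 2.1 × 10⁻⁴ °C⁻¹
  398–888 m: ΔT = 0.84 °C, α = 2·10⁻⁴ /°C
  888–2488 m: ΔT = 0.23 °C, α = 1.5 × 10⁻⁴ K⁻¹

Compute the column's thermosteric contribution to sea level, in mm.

0–88 m: 1.7 × 88 × 2.9×10⁻⁴ = 0.043384 m
88–398 m: 2.1×10⁻⁴ × 0.35 × 310 = 0.022785 m
Layer 3: 0.84 × 2×10⁻⁴ × 490 = 0.08232 m
0.23 × 1.5×10⁻⁴ × 1600 = 0.05520 m
Δh = 0.043384 + 0.022785 + 0.08232 + 0.05520 = 0.203689 m ≈ 204 mm

Δh ≈ 204 mm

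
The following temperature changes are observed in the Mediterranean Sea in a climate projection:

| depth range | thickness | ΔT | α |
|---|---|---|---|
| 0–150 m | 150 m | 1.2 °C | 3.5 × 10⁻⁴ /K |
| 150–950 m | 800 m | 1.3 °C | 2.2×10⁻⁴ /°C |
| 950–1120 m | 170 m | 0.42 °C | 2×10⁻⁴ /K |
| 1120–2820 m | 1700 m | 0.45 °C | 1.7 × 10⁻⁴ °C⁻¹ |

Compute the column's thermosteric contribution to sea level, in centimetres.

0–150 m: 150 × 1.2 × 3.5×10⁻⁴ = 0.06300 m
2.2×10⁻⁴ × 800 × 1.3 = 0.22880 m
950–1120 m: 0.42 × 2×10⁻⁴ × 170 = 0.01428 m
1120–2820 m: 0.45 × 1.7×10⁻⁴ × 1700 = 0.13005 m
Δh = 0.06300 + 0.22880 + 0.01428 + 0.13005 = 0.43613 m ≈ 43.6 cm

Δh ≈ 43.6 cm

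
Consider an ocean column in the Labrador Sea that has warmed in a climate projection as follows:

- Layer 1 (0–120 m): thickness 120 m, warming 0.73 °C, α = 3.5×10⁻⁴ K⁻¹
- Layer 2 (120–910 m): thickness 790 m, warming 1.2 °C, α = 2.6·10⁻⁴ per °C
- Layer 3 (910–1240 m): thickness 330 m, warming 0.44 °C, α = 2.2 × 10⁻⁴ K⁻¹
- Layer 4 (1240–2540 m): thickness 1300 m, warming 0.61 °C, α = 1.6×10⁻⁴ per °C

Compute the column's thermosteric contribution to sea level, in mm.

Δh = 440 mm

0–120 m: 0.73 × 3.5×10⁻⁴ × 120 = 0.03066 m
2.6×10⁻⁴ × 790 × 1.2 = 0.24648 m
910–1240 m: 330 × 0.44 × 2.2×10⁻⁴ = 0.031944 m
1240–2540 m: 0.61 × 1.6×10⁻⁴ × 1300 = 0.12688 m
Δh = 0.03066 + 0.24648 + 0.031944 + 0.12688 = 0.435964 m ≈ 440 mm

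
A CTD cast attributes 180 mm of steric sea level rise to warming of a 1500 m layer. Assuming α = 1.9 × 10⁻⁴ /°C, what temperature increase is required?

ΔT = Δh/(αH) = 0.18 / (1.9×10⁻⁴ × 1500) ≈ 0.6316 °C

about 0.63 °C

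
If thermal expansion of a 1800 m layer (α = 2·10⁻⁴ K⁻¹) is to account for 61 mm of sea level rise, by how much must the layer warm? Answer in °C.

0.169 °C

ΔT = Δh/(αH) = 0.061 / (2×10⁻⁴ × 1800) ≈ 0.1694 °C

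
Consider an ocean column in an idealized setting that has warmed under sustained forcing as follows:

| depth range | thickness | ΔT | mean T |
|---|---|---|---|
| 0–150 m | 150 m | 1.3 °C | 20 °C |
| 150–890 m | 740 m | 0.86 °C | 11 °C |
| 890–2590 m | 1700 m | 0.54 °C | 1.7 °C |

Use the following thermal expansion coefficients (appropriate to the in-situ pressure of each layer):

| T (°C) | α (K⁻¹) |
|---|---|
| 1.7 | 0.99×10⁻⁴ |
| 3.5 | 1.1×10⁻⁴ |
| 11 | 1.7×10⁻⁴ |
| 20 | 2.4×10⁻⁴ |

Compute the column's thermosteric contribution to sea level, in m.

Layer 1 at 20 °C → α = 2.4×10⁻⁴ K⁻¹
Layer 2 at 11 °C → α = 1.7×10⁻⁴ K⁻¹
Layer 3 at 1.7 °C → α = 0.99×10⁻⁴ K⁻¹
2.4×10⁻⁴ × 150 × 1.3 = 0.04680 m
150–890 m: 1.7×10⁻⁴ × 740 × 0.86 = 0.108188 m
Layer 3: 1700 × 0.54 × 0.99×10⁻⁴ = 0.090882 m
Δh = 0.04680 + 0.108188 + 0.090882 = 0.24587 m ≈ 0.246 m

0.246 m of thermosteric rise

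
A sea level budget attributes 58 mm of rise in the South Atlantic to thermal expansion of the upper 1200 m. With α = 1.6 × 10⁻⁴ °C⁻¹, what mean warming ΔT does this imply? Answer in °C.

about 0.302 °C

ΔT = Δh/(αH) = 0.058 / (1.6×10⁻⁴ × 1200) ≈ 0.3021 °C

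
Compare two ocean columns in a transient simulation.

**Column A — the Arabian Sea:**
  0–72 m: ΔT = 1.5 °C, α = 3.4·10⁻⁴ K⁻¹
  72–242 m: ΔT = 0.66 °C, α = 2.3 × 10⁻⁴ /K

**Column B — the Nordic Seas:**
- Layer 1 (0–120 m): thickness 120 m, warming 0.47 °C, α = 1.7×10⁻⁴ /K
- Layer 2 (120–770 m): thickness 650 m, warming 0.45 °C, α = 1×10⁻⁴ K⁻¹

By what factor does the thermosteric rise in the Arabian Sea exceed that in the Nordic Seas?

A 0–72 m: 3.4×10⁻⁴ × 1.5 × 72 = 0.03672 m
A 0.66 × 170 × 2.3×10⁻⁴ = 0.025806 m
A total: 0.062526 m
B 1.7×10⁻⁴ × 0.47 × 120 = 0.009588 m
B Layer 2: 0.45 × 1×10⁻⁴ × 650 = 0.02925 m
B total: 0.038838 m
Ratio: 0.062526 / 0.038838 ≈ 1.610

1.61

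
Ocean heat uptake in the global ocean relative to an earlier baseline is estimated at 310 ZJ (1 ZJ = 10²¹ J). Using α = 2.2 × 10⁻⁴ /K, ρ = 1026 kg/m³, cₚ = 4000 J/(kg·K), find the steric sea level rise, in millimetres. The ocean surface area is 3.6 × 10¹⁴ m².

about 46.2 mm

Per unit area: Q = 310×10²¹ / (3.6×10¹⁴) ≈ 8.611×10⁸ J/m²
Δh = αQ/(ρcₚ) = 2.2×10⁻⁴ × 8.611×10⁸ / (1026 × 4000) ≈ 0.04616 m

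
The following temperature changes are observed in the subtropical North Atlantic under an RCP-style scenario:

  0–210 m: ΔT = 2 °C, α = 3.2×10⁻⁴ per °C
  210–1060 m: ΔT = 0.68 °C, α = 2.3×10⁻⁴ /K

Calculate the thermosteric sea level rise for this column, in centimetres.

Layer 1: 3.2×10⁻⁴ × 210 × 2 = 0.13440 m
0.68 × 2.3×10⁻⁴ × 850 = 0.13294 m
Δh = 0.13440 + 0.13294 = 0.26734 m ≈ 27 cm

27 cm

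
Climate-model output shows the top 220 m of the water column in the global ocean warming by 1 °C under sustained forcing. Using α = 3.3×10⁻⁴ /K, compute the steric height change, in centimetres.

Δh ≈ 7.26 cm

Δh = αΔT·H = 3.3×10⁻⁴ × 1 × 220 = 0.07260 m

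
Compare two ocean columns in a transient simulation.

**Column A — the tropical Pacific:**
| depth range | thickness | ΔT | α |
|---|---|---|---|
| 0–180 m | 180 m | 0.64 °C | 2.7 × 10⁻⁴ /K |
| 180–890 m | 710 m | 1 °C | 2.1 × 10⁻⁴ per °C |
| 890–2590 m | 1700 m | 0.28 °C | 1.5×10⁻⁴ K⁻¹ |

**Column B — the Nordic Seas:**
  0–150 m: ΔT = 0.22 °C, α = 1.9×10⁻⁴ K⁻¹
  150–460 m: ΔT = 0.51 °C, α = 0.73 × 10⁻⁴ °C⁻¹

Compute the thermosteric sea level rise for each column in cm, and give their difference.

Δh_A ≈ 25.2 cm, Δh_B ≈ 1.78 cm; difference ≈ 23.4 cm

A Layer 1: 2.7×10⁻⁴ × 180 × 0.64 = 0.031104 m
A Layer 2: 710 × 2.1×10⁻⁴ × 1 = 0.14910 m
A 890–2590 m: 0.28 × 1.5×10⁻⁴ × 1700 = 0.07140 m
A total: 0.251604 m
B 1.9×10⁻⁴ × 0.22 × 150 = 0.00627 m
B 150–460 m: 0.51 × 0.73×10⁻⁴ × 310 = 0.0115413 m
B total: 0.0178113 m
Difference: 0.251604 − 0.0178113 = 0.2337927 m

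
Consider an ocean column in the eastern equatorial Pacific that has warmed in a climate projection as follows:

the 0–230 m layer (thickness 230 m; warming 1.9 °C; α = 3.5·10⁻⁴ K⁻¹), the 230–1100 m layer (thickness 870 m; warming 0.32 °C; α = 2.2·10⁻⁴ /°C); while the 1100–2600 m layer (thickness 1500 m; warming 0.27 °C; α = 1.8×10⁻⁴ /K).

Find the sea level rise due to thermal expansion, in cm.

0–230 m: 1.9 × 230 × 3.5×10⁻⁴ = 0.15295 m
Layer 2: 0.32 × 870 × 2.2×10⁻⁴ = 0.061248 m
1.8×10⁻⁴ × 0.27 × 1500 = 0.07290 m
Δh = 0.15295 + 0.061248 + 0.07290 = 0.287098 m

about 29 cm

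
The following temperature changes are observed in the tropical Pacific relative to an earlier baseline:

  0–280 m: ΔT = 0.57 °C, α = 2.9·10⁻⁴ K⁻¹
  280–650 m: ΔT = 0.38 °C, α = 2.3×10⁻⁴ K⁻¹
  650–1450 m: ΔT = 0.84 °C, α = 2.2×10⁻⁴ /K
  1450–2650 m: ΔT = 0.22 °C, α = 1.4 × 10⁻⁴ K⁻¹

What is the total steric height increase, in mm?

Δh = 260 mm

280 × 0.57 × 2.9×10⁻⁴ = 0.046284 m
0.38 × 2.3×10⁻⁴ × 370 = 0.032338 m
650–1450 m: 800 × 0.84 × 2.2×10⁻⁴ = 0.14784 m
Layer 4: 0.22 × 1.4×10⁻⁴ × 1200 = 0.03696 m
Δh = 0.046284 + 0.032338 + 0.14784 + 0.03696 = 0.263422 m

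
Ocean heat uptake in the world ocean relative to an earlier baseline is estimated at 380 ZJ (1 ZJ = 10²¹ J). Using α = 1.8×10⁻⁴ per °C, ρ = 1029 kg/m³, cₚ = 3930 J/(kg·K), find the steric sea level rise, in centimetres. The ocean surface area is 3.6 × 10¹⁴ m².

Per unit area: Q = 380×10²¹ / (3.6×10¹⁴) ≈ 1.056×10⁹ J/m²
Δh = αQ/(ρcₚ) = 1.8×10⁻⁴ × 1.056×10⁹ / (1029 × 3930) ≈ 0.047003 m

4.7 cm of thermosteric rise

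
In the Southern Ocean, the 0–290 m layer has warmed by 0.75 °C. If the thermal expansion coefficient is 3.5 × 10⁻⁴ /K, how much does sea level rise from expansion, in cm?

Δh = αΔT·H = 3.5×10⁻⁴ × 0.75 × 290 = 0.076125 m

Δh ≈ 7.6 cm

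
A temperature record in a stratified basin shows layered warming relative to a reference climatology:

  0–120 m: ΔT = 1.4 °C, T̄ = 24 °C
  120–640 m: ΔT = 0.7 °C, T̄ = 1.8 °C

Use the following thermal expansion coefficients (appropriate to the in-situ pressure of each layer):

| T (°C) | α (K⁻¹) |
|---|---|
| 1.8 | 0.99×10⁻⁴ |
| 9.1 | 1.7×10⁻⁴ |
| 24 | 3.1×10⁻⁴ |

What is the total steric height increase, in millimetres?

Δh = 88 mm

Layer 1 at 24 °C → α = 3.1×10⁻⁴ K⁻¹
Layer 2 at 1.8 °C → α = 0.99×10⁻⁴ K⁻¹
3.1×10⁻⁴ × 120 × 1.4 = 0.05208 m
Layer 2: 0.7 × 520 × 0.99×10⁻⁴ = 0.036036 m
Δh = 0.05208 + 0.036036 = 0.088116 m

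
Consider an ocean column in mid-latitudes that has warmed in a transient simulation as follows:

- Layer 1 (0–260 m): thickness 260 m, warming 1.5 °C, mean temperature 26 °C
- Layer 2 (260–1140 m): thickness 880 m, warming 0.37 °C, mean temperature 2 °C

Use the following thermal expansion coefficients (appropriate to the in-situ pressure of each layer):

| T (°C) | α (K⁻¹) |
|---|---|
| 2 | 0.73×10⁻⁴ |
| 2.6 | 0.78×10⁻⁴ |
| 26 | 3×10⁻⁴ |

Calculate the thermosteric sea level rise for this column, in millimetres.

about 141 mm

Layer 1 at 26 °C → α = 3×10⁻⁴ K⁻¹
Layer 2 at 2 °C → α = 0.73×10⁻⁴ K⁻¹
0–260 m: 260 × 3×10⁻⁴ × 1.5 = 0.11700 m
Layer 2: 0.73×10⁻⁴ × 0.37 × 880 = 0.0237688 m
Δh = 0.11700 + 0.0237688 = 0.1407688 m ≈ 141 mm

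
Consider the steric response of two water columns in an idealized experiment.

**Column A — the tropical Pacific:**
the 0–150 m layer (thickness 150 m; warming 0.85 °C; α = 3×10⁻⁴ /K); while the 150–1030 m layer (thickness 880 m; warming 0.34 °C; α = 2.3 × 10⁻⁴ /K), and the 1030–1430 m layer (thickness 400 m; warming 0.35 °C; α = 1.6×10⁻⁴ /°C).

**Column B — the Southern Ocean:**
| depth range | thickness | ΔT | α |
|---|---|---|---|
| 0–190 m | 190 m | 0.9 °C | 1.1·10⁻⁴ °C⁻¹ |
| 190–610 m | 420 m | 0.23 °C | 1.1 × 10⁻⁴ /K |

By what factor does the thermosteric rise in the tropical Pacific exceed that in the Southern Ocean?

A Layer 1: 150 × 3×10⁻⁴ × 0.85 = 0.03825 m
A 150–1030 m: 2.3×10⁻⁴ × 880 × 0.34 = 0.068816 m
A 0.35 × 400 × 1.6×10⁻⁴ = 0.02240 m
A total: 0.129466 m
B Layer 1: 1.1×10⁻⁴ × 190 × 0.9 = 0.01881 m
B 0.23 × 1.1×10⁻⁴ × 420 = 0.010626 m
B total: 0.029436 m
Ratio: 0.129466 / 0.029436 ≈ 4.398

≈ 4.4×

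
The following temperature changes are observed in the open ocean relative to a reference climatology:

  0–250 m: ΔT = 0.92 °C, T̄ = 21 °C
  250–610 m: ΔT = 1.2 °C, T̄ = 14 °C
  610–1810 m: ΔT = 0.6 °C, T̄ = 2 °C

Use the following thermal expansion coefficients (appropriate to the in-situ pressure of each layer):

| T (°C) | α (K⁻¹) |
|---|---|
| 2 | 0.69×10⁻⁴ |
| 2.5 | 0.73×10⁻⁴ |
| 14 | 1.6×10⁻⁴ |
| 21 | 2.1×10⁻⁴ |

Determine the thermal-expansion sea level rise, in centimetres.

Layer 1 at 21 °C → α = 2.1×10⁻⁴ K⁻¹
Layer 2 at 14 °C → α = 1.6×10⁻⁴ K⁻¹
Layer 3 at 2 °C → α = 0.69×10⁻⁴ K⁻¹
2.1×10⁻⁴ × 250 × 0.92 = 0.04830 m
Layer 2: 1.6×10⁻⁴ × 1.2 × 360 = 0.06912 m
Layer 3: 0.6 × 0.69×10⁻⁴ × 1200 = 0.04968 m
Δh = 0.04830 + 0.06912 + 0.04968 = 0.16710 m

17 cm of thermosteric rise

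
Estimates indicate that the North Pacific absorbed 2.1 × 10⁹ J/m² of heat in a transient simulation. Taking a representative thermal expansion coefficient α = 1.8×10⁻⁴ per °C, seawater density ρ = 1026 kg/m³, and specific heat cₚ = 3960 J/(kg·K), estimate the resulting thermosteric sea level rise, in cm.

9.30 cm of thermosteric rise

Δh = αQ/(ρcₚ) = 1.8×10⁻⁴ × 2.1×10⁹ / (1026 × 3960) ≈ 0.093036 m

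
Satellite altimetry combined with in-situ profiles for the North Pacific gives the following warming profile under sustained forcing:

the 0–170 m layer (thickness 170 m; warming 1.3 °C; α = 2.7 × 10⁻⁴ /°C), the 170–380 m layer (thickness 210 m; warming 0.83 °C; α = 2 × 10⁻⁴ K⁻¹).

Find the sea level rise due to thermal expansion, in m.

0–170 m: 170 × 2.7×10⁻⁴ × 1.3 = 0.05967 m
170–380 m: 0.83 × 210 × 2×10⁻⁴ = 0.03486 m
Δh = 0.05967 + 0.03486 = 0.09453 m

about 0.095 m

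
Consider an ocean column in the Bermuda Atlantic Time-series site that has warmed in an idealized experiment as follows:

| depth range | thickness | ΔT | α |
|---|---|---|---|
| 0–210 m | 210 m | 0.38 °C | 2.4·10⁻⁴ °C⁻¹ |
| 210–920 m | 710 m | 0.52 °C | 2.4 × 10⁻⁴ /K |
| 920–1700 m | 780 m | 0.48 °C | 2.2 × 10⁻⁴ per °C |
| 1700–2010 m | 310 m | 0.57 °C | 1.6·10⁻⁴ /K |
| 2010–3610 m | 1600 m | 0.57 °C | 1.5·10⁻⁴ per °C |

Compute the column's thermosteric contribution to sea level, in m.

0–210 m: 2.4×10⁻⁴ × 0.38 × 210 = 0.019152 m
710 × 2.4×10⁻⁴ × 0.52 = 0.088608 m
920–1700 m: 0.48 × 780 × 2.2×10⁻⁴ = 0.082368 m
0.57 × 310 × 1.6×10⁻⁴ = 0.028272 m
Layer 5: 1.5×10⁻⁴ × 0.57 × 1600 = 0.13680 m
Δh = 0.019152 + 0.088608 + 0.082368 + 0.028272 + 0.13680 = 0.35520 m

about 0.355 m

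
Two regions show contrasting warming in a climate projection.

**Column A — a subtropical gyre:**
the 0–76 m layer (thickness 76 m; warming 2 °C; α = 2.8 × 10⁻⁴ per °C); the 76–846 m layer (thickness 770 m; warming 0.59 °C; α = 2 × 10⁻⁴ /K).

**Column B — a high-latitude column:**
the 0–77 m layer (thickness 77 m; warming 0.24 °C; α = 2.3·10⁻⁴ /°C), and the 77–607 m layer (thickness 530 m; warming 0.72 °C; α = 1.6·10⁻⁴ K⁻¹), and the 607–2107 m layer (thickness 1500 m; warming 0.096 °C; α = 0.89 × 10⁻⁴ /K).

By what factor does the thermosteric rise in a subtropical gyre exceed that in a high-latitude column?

a factor of 1.71

A Layer 1: 2.8×10⁻⁴ × 76 × 2 = 0.04256 m
A Layer 2: 770 × 2×10⁻⁴ × 0.59 = 0.09086 m
A total: 0.13342 m
B 2.3×10⁻⁴ × 77 × 0.24 = 0.0042504 m
B 0.72 × 530 × 1.6×10⁻⁴ = 0.061056 m
B 607–2107 m: 0.096 × 0.89×10⁻⁴ × 1500 = 0.012816 m
B total: 0.0781224 m
Ratio: 0.13342 / 0.0781224 ≈ 1.708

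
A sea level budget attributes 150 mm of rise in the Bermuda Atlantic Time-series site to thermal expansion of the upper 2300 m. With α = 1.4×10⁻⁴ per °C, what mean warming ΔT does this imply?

ΔT = Δh/(αH) = 0.15 / (1.4×10⁻⁴ × 2300) ≈ 0.4658 °C

ΔT ≈ 0.47 °C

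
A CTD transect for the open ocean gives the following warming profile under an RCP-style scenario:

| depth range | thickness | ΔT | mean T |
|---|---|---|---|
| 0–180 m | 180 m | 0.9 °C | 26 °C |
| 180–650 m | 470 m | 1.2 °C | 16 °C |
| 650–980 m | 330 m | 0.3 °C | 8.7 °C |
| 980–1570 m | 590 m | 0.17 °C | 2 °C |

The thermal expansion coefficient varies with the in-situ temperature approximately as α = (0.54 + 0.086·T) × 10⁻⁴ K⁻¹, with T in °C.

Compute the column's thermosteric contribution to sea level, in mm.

Layer 1: α = (0.54 + 0.086×26)×10⁻⁴ = 2.776×10⁻⁴ K⁻¹
Layer 2: α = (0.54 + 0.086×16)×10⁻⁴ = 1.916×10⁻⁴ K⁻¹
Layer 3: α = (0.54 + 0.086×8.7)×10⁻⁴ = 1.2882×10⁻⁴ K⁻¹
Layer 4: α = (0.54 + 0.086×2)×10⁻⁴ = 0.712×10⁻⁴ K⁻¹
2.776×10⁻⁴ × 0.9 × 180 = 0.0449712 m
180–650 m: 1.2 × 1.916×10⁻⁴ × 470 = 0.1080624 m
1.2882×10⁻⁴ × 0.3 × 330 = 0.01275318 m
0.17 × 0.712×10⁻⁴ × 590 = 0.00714136 m
Δh = 0.0449712 + 0.1080624 + 0.01275318 + 0.00714136 = 0.17292814 m ≈ 173 mm

Δh ≈ 173 mm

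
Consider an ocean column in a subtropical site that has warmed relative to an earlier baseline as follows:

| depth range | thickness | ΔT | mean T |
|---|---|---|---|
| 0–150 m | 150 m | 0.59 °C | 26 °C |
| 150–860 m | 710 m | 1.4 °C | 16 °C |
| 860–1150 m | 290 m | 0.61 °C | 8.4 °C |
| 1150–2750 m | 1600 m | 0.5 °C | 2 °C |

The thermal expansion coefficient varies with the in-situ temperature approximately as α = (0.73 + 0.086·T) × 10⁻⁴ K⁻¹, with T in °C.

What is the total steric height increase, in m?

Layer 1: α = (0.73 + 0.086×26)×10⁻⁴ = 2.966×10⁻⁴ K⁻¹
Layer 2: α = (0.73 + 0.086×16)×10⁻⁴ = 2.106×10⁻⁴ K⁻¹
Layer 3: α = (0.73 + 0.086×8.4)×10⁻⁴ = 1.4524×10⁻⁴ K⁻¹
Layer 4: α = (0.73 + 0.086×2)×10⁻⁴ = 0.902×10⁻⁴ K⁻¹
Layer 1: 150 × 0.59 × 2.966×10⁻⁴ = 0.0262491 m
Layer 2: 2.106×10⁻⁴ × 710 × 1.4 = 0.2093364 m
1.4524×10⁻⁴ × 0.61 × 290 = 0.025692956 m
Layer 4: 0.5 × 1600 × 0.902×10⁻⁴ = 0.07216 m
Δh = 0.0262491 + 0.2093364 + 0.025692956 + 0.07216 = 0.333438456 m ≈ 0.333 m

about 0.333 m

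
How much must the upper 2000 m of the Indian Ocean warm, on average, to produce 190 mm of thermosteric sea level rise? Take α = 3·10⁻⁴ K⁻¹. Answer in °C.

about 0.317 °C

ΔT = Δh/(αH) = 0.19 / (3×10⁻⁴ × 2000) ≈ 0.3167 °C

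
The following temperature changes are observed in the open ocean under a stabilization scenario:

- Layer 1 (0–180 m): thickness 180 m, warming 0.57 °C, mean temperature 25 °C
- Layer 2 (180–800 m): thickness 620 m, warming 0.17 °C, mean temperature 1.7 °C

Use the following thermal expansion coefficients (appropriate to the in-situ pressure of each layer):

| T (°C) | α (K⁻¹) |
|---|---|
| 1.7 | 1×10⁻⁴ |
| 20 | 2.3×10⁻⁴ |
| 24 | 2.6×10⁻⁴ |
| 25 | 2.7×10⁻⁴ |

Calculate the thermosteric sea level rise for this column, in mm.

Layer 1 at 25 °C → α = 2.7×10⁻⁴ K⁻¹
Layer 2 at 1.7 °C → α = 1×10⁻⁴ K⁻¹
Layer 1: 0.57 × 180 × 2.7×10⁻⁴ = 0.027702 m
Layer 2: 0.17 × 1×10⁻⁴ × 620 = 0.01054 m
Δh = 0.027702 + 0.01054 = 0.038242 m

Δh ≈ 38 mm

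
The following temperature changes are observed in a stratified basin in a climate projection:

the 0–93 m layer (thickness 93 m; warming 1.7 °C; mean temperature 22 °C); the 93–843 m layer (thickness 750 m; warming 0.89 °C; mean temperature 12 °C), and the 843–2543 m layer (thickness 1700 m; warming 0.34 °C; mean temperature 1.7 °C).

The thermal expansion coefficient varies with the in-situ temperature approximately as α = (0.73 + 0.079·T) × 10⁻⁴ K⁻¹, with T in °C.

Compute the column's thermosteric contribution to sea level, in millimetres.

Layer 1: α = (0.73 + 0.079×22)×10⁻⁴ = 2.468×10⁻⁴ K⁻¹
Layer 2: α = (0.73 + 0.079×12)×10⁻⁴ = 1.678×10⁻⁴ K⁻¹
Layer 3: α = (0.73 + 0.079×1.7)×10⁻⁴ = 0.8643×10⁻⁴ K⁻¹
Layer 1: 2.468×10⁻⁴ × 1.7 × 93 = 0.03901908 m
Layer 2: 1.678×10⁻⁴ × 0.89 × 750 = 0.1120065 m
Layer 3: 1700 × 0.34 × 0.8643×10⁻⁴ = 0.04995654 m
Δh = 0.03901908 + 0.1120065 + 0.04995654 = 0.20098212 m

201 mm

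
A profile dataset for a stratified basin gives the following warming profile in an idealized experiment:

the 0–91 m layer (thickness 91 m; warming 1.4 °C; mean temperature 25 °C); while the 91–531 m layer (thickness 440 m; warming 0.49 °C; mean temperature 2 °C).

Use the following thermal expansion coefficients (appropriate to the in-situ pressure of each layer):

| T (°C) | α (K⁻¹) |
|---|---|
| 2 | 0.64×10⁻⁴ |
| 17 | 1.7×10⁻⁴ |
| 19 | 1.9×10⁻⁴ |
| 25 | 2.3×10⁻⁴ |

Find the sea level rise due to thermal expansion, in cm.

Layer 1 at 25 °C → α = 2.3×10⁻⁴ K⁻¹
Layer 2 at 2 °C → α = 0.64×10⁻⁴ K⁻¹
1.4 × 2.3×10⁻⁴ × 91 = 0.029302 m
Layer 2: 440 × 0.64×10⁻⁴ × 0.49 = 0.0137984 m
Δh = 0.029302 + 0.0137984 = 0.0431004 m ≈ 4.31 cm

4.31 cm of thermosteric rise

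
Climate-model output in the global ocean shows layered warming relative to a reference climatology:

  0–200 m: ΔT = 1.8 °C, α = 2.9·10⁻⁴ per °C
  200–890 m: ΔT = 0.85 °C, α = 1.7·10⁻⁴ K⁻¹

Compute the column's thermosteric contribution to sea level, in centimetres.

Δh = 20.4 cm

0–200 m: 1.8 × 2.9×10⁻⁴ × 200 = 0.10440 m
Layer 2: 690 × 1.7×10⁻⁴ × 0.85 = 0.099705 m
Δh = 0.10440 + 0.099705 = 0.204105 m ≈ 20.4 cm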